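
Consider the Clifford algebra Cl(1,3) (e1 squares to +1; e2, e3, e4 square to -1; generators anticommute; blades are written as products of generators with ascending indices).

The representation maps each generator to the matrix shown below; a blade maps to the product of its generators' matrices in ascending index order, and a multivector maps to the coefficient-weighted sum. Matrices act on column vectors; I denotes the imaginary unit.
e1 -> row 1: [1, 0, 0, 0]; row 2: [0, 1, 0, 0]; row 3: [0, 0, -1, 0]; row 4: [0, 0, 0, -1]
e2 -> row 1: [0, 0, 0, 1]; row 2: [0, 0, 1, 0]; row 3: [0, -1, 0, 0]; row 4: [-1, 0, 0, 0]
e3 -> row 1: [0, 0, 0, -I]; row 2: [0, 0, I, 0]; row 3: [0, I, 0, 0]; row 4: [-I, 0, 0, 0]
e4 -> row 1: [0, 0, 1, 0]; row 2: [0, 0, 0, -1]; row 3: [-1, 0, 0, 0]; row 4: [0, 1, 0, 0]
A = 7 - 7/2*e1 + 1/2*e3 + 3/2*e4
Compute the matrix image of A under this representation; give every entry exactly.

M = (7)*1 + (-7/2)*rho(e1) + (1/2)*rho(e3) + (3/2)*rho(e4), summed entrywise (1 is the identity matrix):
Answer: row 1: [7/2, 0, 3/2, -I/2]; row 2: [0, 7/2, I/2, -3/2]; row 3: [-3/2, I/2, 21/2, 0]; row 4: [-I/2, 3/2, 0, 21/2]


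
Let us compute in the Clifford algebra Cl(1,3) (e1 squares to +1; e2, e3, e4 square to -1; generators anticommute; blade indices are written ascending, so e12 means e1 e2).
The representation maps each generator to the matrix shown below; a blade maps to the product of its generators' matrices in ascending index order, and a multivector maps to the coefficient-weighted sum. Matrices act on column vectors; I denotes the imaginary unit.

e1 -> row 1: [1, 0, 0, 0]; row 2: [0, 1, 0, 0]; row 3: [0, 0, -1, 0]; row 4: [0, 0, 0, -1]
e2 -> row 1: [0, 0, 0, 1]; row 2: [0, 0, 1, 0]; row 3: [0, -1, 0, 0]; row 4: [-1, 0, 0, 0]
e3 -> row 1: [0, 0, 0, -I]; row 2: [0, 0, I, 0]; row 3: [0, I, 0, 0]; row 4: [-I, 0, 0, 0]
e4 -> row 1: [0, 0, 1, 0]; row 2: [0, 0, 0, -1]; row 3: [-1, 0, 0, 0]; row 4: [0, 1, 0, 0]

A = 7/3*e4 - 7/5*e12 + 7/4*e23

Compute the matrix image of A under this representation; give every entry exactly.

Bivector images (products of the table entries): rho(e12) = rho(e1)rho(e2) = row 1: [0, 0, 0, 1]; row 2: [0, 0, 1, 0]; row 3: [0, 1, 0, 0]; row 4: [1, 0, 0, 0]; rho(e23) = rho(e2)rho(e3) = row 1: [-I, 0, 0, 0]; row 2: [0, I, 0, 0]; row 3: [0, 0, -I, 0]; row 4: [0, 0, 0, I].
M = (7/3)*rho(e4) + (-7/5)*rho(e12) + (7/4)*rho(e23), summed entrywise:
Answer: row 1: [-7*I/4, 0, 7/3, -7/5]; row 2: [0, 7*I/4, -7/5, -7/3]; row 3: [-7/3, -7/5, -7*I/4, 0]; row 4: [-7/5, 7/3, 0, 7*I/4]


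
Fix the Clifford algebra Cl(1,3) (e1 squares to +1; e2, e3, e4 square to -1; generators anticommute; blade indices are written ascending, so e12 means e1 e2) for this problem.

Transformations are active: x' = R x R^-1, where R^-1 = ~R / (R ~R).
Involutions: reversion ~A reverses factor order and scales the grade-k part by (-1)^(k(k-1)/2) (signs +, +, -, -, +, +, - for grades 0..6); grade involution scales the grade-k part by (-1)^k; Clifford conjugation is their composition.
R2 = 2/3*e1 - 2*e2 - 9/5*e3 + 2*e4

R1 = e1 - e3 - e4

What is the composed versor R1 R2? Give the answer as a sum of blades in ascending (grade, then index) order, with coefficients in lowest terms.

Distribute over the terms of R1 (each basis-blade product reordered to ascending indices, repeated generators contracted through their squares):
(e1) R2 = 2/3 - 2*e12 - 9/5*e13 + 2*e14
(-e3) R2 = -9/5 + 2/3*e13 - 2*e23 - 2*e34
(-e4) R2 = 2 + 2/3*e14 - 2*e24 - 9/5*e34
Summing the partial products and collecting blades:
Answer: 13/15 - 2*e12 - 17/15*e13 + 8/3*e14 - 2*e23 - 2*e24 - 19/5*e34


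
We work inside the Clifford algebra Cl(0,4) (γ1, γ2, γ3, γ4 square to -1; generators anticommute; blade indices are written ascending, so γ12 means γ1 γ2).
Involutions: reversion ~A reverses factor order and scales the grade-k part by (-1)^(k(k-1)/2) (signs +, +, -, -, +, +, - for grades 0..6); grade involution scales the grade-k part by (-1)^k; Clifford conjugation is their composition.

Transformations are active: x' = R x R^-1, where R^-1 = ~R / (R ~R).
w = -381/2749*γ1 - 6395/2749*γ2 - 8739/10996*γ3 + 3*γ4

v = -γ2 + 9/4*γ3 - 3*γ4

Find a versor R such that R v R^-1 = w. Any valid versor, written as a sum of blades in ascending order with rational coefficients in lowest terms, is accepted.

The midline construction: v and w both square to -241/16, so reflecting in their sum -381/2749*γ1 - 9144/2749*γ2 + 8001/5498*γ3 exchanges them.
Answer: -381/2749*γ1 - 9144/2749*γ2 + 8001/5498*γ3


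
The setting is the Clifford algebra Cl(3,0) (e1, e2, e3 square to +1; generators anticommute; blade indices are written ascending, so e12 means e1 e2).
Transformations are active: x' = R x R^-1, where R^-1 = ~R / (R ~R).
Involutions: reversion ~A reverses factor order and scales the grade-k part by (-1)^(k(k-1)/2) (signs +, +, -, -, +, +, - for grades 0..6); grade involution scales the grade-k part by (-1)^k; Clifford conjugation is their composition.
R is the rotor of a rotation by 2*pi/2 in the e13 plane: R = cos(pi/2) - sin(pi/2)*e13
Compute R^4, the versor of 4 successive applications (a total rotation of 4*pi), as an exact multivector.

Because a rotor carries half the rotation angle, composing 4 copies of this e13-plane rotor multiplies the phase: 4*(pi/2) = 2*pi, hence R^4 = cos(2*pi) - sin(2*pi)*e13.
cos(2*pi) = 1 and sin(2*pi) = 0, so R^4 = 1. The total rotation 4*pi is 2 full turns, so every vector returns to itself, yet the rotor is +1, back on the identity sheet (an even number of 2*pi turns).
Answer: 1


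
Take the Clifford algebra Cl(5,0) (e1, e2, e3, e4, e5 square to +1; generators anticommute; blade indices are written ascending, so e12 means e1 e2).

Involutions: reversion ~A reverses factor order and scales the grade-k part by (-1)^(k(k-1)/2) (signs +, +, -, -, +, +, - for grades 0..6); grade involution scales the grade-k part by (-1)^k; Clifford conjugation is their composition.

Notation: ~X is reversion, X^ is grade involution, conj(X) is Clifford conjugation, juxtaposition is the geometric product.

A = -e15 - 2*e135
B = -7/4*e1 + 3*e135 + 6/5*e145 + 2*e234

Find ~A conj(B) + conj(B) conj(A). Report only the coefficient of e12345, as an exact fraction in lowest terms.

first term: -6 + 3*e3 + 6/5*e4 - 7/4*e5 - 12/5*e34 + 7/2*e35 + 4*e1245 - 2*e12345
second term: 6 + 3*e3 + 6/5*e4 + 7/4*e5 - 12/5*e34 - 7/2*e35 - 4*e1245 - 2*e12345
Answer: -4


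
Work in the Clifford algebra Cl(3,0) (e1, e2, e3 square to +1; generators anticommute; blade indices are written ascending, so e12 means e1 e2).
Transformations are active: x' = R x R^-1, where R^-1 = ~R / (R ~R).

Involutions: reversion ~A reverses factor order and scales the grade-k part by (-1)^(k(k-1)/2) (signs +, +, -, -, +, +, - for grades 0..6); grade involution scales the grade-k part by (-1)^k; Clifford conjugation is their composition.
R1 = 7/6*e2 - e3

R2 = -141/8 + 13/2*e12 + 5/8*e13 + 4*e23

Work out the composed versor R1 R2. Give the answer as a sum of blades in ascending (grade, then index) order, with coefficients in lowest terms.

Distribute over the terms of R1 (each basis-blade product reordered to ascending indices, repeated generators contracted through their squares):
(7/6*e2) R2 = -91/12*e1 - 329/16*e2 + 14/3*e3 - 35/48*e123
(-e3) R2 = 5/8*e1 + 4*e2 + 141/8*e3 - 13/2*e123
Summing the partial products and collecting blades:
Answer: -167/24*e1 - 265/16*e2 + 535/24*e3 - 347/48*e123


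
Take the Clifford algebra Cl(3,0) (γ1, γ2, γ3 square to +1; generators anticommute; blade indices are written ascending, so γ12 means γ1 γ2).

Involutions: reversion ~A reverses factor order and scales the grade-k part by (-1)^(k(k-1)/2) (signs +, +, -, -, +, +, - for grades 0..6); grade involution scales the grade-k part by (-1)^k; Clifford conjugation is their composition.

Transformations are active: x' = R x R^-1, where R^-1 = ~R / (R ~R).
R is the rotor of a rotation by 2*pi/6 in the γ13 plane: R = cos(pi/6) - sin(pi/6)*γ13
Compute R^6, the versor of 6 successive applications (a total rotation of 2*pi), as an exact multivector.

The rotor phase is half the rotation angle and phases add under composition, so 6 steps in the γ13 plane accumulate phase 6*(pi/6) = pi: R^6 = cos(pi) - sin(pi)*γ13.
cos(pi) = -1 and sin(pi) = 0, so R^6 = -1. The total rotation 2*pi is 1 full turn, so every vector returns to itself, yet the rotor is -1, on the OTHER sheet of the double cover (an odd number of 2*pi turns).
Answer: -1


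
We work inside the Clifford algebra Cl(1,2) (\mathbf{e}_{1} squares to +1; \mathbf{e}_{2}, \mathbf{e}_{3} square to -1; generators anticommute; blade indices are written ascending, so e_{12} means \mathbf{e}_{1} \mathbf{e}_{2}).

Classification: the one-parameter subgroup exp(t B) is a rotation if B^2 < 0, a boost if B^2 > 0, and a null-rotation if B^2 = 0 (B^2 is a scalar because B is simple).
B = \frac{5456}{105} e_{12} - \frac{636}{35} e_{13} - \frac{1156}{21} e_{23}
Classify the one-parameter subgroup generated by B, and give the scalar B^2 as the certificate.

B^2 term by term: the squares give (\frac{5456}{105})^2*(e_{12})^2 + (-\frac{636}{35})^2*(e_{13})^2 + (-\frac{1156}{21})^2*(e_{23})^2 = \frac{29767936}{11025}*(+1) + \frac{404496}{1225}*(+1) + \frac{1336336}{441}*(-1) = 0 (each basis 2-blade squares to minus the product of its generators' squares); cross terms between blades sharing an index anticommute and cancel. So B^2 = 0.
Answer: null-rotation, certificate B^2 = 0. The invariant at work: B^2 = 0 is unchanged by conjugation, hence its sign classifies the subgroup whatever basis B is written in.


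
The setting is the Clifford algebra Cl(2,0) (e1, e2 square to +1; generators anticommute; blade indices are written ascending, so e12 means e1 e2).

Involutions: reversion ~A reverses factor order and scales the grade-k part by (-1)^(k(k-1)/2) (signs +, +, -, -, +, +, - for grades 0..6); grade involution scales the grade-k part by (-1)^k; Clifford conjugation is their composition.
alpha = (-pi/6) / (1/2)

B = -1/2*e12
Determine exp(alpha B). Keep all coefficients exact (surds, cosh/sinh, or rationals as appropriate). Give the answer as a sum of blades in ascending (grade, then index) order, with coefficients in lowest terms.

B^2 = (-1/2)^2*(e12)^2 = 1/4*(-1) = -1/4 (a basis 2-blade squares to minus the product of its generators' squares).
B^2 = -1/4 — since the square is negative, the closed form is circular: l = 1/2, alpha*l = -pi/6, so exp(alpha B) = cos(-pi/6) + (sin(-pi/6)/(1/2))*B = sqrt(3)/2 + (-1)*B.
Answer: sqrt(3)/2 + 1/2*e12


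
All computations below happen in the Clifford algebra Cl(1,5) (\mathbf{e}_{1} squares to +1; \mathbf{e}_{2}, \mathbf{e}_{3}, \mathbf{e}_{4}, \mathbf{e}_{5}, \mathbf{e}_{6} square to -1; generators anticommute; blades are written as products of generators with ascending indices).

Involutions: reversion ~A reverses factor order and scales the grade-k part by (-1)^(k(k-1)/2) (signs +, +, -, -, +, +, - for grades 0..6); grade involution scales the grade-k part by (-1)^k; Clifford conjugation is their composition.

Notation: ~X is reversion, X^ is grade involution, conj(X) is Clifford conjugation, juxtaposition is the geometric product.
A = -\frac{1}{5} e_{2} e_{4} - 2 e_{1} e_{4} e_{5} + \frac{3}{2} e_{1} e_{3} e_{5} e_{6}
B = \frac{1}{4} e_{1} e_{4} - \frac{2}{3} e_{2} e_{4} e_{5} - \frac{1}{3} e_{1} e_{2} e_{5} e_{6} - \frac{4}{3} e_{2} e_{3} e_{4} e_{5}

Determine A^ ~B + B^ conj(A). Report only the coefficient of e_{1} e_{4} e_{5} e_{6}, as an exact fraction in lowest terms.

first term: -\frac{11}{30} e_{5} - \frac{83}{60} e_{1} e_{2} + \frac{1}{2} e_{2} e_{3} + \frac{4}{15} e_{3} e_{5} + \frac{8}{3} e_{1} e_{2} e_{3} + \frac{2}{3} e_{2} e_{4} e_{6} - 2 e_{1} e_{2} e_{4} e_{6} + \frac{1}{15} e_{1} e_{4} e_{5} e_{6} + \frac{3}{8} e_{3} e_{4} e_{5} e_{6} - e_{1} e_{2} e_{3} e_{4} e_{6}
second term: -\frac{19}{30} e_{5} - \frac{77}{60} e_{1} e_{2} - \frac{1}{2} e_{2} e_{3} - \frac{4}{15} e_{3} e_{5} - \frac{8}{3} e_{1} e_{2} e_{3} - \frac{2}{3} e_{2} e_{4} e_{6} - 2 e_{1} e_{2} e_{4} e_{6} + \frac{1}{15} e_{1} e_{4} e_{5} e_{6} + \frac{3}{8} e_{3} e_{4} e_{5} e_{6} + e_{1} e_{2} e_{3} e_{4} e_{6}
Answer: \frac{2}{15}


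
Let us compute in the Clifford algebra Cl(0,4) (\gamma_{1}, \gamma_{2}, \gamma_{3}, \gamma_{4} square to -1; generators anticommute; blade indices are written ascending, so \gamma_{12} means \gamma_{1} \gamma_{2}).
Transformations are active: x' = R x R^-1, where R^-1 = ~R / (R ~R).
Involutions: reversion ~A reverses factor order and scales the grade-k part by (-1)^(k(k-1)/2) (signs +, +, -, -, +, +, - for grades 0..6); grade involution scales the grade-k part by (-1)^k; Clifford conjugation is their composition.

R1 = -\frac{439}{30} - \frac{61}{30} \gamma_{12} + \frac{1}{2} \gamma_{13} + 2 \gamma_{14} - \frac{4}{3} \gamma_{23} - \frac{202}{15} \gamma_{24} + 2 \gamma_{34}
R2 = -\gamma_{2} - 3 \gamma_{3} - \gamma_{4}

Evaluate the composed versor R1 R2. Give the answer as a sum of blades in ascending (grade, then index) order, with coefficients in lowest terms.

Distribute over the terms of R2 (each basis-blade product reordered to ascending indices, repeated generators contracted through their squares):
R1 (-\gamma_{2}) = -\frac{61}{30} \gamma_{1} + \frac{439}{30} \gamma_{2} + \frac{4}{3} \gamma_{3} + \frac{202}{15} \gamma_{4} + \frac{1}{2} \gamma_{123} + 2 \gamma_{124} - 2 \gamma_{234}
R1 (-3 \gamma_{3}) = \frac{3}{2} \gamma_{1} - 4 \gamma_{2} + \frac{439}{10} \gamma_{3} - 6 \gamma_{4} + \frac{61}{10} \gamma_{123} + 6 \gamma_{134} - \frac{202}{5} \gamma_{234}
R1 (-\gamma_{4}) = 2 \gamma_{1} - \frac{202}{15} \gamma_{2} + 2 \gamma_{3} + \frac{439}{30} \gamma_{4} + \frac{61}{30} \gamma_{124} - \frac{1}{2} \gamma_{134} + \frac{4}{3} \gamma_{234}
Summing the partial products and collecting blades:
Answer: \frac{22}{15} \gamma_{1} - \frac{17}{6} \gamma_{2} + \frac{1417}{30} \gamma_{3} + \frac{221}{10} \gamma_{4} + \frac{33}{5} \gamma_{123} + \frac{121}{30} \gamma_{124} + \frac{11}{2} \gamma_{134} - \frac{616}{15} \gamma_{234}


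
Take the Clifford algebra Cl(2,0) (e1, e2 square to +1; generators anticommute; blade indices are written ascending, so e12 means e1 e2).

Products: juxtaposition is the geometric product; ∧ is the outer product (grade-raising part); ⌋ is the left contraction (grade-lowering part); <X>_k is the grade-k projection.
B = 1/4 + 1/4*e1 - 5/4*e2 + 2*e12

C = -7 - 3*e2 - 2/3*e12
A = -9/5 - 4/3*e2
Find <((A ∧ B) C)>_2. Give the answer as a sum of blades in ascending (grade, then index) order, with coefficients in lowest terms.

step 1: -9/20 - 9/20*e1 + 23/12*e2 - 49/15*e12
step 2: -43/9 + 2561/180*e1 - 353/30*e2 + 1471/60*e12
step 3: 1471/60*e12
Answer: 1471/60*e12


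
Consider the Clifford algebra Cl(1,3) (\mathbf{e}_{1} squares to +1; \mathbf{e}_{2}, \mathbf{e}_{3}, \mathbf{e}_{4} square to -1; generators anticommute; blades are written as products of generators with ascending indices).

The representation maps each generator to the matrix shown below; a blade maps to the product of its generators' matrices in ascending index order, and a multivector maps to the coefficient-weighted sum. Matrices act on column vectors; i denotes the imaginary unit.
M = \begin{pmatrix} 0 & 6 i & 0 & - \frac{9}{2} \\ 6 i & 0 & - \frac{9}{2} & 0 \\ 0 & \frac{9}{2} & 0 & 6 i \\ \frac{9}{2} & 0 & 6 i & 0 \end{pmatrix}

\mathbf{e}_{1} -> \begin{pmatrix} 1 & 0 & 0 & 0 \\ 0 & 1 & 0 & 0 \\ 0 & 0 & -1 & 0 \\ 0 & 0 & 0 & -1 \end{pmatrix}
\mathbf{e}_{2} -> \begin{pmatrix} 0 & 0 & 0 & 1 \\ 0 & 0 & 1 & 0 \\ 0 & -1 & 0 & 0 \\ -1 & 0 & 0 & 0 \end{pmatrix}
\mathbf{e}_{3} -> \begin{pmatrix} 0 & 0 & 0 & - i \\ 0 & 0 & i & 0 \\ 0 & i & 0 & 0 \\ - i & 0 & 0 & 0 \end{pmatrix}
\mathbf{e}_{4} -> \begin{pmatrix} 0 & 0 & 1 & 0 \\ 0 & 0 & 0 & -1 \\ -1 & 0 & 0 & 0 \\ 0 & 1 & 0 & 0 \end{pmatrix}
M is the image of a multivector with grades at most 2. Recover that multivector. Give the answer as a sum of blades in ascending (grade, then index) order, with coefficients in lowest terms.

Method: the blade images are trace-orthogonal — tr(rho(e_A) rho(e_B)^-1) = 4 if A = B and 0 otherwise — and rho(e_A)^-1 = (e_A)^2 * rho(e_A) with (e_A)^2 = +1 or -1, so the coefficient of e_A in the preimage is (e_A)^2 * tr(M rho(e_A))/4.
Nonzero projections over blades of grade <= 2: e_{2}: (e_{2})^2 = -1, tr(M rho(e_{2})) = 18, coefficient -\frac{9}{2}; e_{3} e_{4}: (e_{3} e_{4})^2 = -1, tr(M rho(e_{3} e_{4})) = 24, coefficient -6. Every other blade of grade <= 2 projects to 0.
Answer: -\frac{9}{2} e_{2} - 6 e_{3} e_{4}


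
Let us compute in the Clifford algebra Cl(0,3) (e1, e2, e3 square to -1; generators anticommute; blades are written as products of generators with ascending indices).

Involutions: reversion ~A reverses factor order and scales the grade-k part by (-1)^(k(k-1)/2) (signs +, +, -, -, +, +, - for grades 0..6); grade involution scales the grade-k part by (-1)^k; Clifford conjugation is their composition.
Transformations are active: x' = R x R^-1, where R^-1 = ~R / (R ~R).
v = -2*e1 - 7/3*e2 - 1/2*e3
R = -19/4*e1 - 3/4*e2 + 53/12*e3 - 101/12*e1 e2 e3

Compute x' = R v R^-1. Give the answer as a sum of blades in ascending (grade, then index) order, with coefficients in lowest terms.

~R = -19/4*e1 - 3/4*e2 + 53/12*e3 + 101/12*e1 e2 e3, and R ~R = -4085/36, so R^-1 = ~R / (-4085/36).
R v = -217/24 + 43/8*e1 e2 + 2221/72*e1 e3 - 443/72*e2 e3
Answer: 1619/4902*e1 - 1930/817*e2 + 1635/817*e3


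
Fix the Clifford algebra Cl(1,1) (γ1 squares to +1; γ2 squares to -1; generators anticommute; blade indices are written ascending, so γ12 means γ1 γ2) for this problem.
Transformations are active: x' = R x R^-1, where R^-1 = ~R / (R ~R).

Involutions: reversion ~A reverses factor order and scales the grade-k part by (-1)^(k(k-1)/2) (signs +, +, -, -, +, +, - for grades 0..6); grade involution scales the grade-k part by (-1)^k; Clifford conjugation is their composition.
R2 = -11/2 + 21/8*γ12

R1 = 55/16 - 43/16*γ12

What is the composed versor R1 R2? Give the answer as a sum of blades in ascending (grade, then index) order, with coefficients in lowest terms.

Distribute over the terms of R1 (each basis-blade product reordered to ascending indices, repeated generators contracted through their squares):
(55/16) R2 = -605/32 + 1155/128*γ12
(-43/16*γ12) R2 = -903/128 + 473/32*γ12
Summing the partial products and collecting blades:
Answer: -3323/128 + 3047/128*γ12


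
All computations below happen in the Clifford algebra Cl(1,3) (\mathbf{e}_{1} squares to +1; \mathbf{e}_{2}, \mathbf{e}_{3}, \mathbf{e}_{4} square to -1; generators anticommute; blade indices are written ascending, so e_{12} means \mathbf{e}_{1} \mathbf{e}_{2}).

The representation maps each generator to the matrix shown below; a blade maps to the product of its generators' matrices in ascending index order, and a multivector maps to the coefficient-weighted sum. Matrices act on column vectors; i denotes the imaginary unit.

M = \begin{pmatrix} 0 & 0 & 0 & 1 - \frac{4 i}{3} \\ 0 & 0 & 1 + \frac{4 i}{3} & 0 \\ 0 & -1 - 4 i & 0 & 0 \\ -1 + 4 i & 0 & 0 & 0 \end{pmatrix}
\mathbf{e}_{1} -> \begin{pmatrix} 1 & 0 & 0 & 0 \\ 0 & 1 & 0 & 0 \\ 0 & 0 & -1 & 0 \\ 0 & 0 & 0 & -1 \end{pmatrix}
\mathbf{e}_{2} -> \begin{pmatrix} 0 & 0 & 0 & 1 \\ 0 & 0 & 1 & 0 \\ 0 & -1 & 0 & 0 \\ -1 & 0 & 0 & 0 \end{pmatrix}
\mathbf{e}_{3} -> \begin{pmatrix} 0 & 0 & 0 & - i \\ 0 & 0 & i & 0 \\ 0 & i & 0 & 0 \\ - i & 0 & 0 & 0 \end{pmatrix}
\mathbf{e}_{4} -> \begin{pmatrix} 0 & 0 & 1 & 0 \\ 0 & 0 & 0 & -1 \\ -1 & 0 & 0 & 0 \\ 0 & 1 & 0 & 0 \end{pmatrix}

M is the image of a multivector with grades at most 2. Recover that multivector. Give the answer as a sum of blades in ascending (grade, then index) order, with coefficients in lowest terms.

Method: the blade images are trace-orthogonal — tr(rho(e_A) rho(e_B)^-1) = 4 if A = B and 0 otherwise — and rho(e_A)^-1 = (e_A)^2 * rho(e_A) with (e_A)^2 = +1 or -1, so the coefficient of e_A in the preimage is (e_A)^2 * tr(M rho(e_A))/4.
Nonzero projections over blades of grade <= 2: e_{2}: (e_{2})^2 = -1, tr(M rho(e_{2})) = -4, coefficient 1; e_{3}: (e_{3})^2 = -1, tr(M rho(e_{3})) = \frac{16}{3}, coefficient -\frac{4}{3}; e_{13}: (e_{13})^2 = +1, tr(M rho(e_{13})) = \frac{32}{3}, coefficient \frac{8}{3}. Every other blade of grade <= 2 projects to 0.
Answer: e_{2} - \frac{4}{3} e_{3} + \frac{8}{3} e_{13}


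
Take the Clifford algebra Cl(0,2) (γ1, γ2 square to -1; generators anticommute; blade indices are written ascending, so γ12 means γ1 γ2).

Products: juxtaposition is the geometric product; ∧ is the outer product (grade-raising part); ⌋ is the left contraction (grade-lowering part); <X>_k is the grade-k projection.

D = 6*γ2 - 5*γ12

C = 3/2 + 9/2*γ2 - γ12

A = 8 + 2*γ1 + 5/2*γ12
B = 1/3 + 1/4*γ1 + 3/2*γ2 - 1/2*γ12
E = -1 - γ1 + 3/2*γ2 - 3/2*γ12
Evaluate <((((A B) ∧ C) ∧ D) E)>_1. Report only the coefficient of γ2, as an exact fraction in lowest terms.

step 1: 41/12 - 13/12*γ1 + 109/8*γ2 - 1/6*γ12
step 2: 41/8 - 13/8*γ1 + 573/16*γ2 - 205/24*γ12
step 3: 123/4*γ2 - 283/8*γ12
step 4: -1587/16 + 111/16*γ1 + 37/8*γ2 + 529/8*γ12
step 5: 111/16*γ1 + 37/8*γ2
Answer: 37/8


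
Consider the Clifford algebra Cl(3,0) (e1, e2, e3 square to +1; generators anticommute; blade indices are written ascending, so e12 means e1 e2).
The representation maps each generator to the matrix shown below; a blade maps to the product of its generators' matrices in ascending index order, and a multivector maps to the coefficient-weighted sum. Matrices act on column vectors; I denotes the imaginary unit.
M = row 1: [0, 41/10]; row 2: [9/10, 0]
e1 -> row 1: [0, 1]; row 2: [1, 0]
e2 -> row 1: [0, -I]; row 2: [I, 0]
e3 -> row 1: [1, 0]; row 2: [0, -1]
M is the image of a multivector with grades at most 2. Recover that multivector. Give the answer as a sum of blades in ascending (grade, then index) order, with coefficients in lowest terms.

Method: 1, rho(e1), rho(e2), rho(e3) form a trace-orthogonal basis of the 2x2 complex matrices (tr(X Y) = 2 if X = Y, else 0), so M = m0*1 + m1*rho(e1) + m2*rho(e2) + m3*rho(e3) with m0 = tr(M)/2 = 0, m1 = tr(M rho(e1))/2 = 5/2, m2 = tr(M rho(e2))/2 = 8*I/5, m3 = tr(M rho(e3))/2 = 0.
Multiplying table entries, the bivector images are rho(e12) = I*rho(e3), rho(e13) = -I*rho(e2), rho(e23) = I*rho(e1); with real blade coefficients the real parts of m0..m3 are the coefficients of 1, e1, e2, e3 and the imaginary parts give the bivectors (e23: Im m1, e13: -Im m2, e12: Im m3).
Answer: 5/2*e1 - 8/5*e13


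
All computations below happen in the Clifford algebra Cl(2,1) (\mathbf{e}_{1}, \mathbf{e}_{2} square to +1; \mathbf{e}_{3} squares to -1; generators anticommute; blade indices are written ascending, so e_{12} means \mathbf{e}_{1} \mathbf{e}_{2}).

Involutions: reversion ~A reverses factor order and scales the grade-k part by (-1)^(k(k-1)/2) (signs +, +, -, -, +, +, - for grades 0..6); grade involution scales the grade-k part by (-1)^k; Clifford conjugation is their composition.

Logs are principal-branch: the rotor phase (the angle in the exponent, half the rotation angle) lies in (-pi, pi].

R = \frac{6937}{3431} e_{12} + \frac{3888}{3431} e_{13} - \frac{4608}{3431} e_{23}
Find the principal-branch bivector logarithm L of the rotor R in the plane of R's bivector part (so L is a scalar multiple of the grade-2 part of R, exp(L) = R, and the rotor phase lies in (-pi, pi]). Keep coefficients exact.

The scalar part of R is 0, which pins the rotor phase on the principal branch; dividing the bivector part by the sine of that phase recovers the unit plane, and L is the phase times that plane.
Concretely: cos(phase) = 0 gives phase = ±\frac{\pi}{2}, and since phase/sin(phase) is even the sign is immaterial: L = (phase/sin(phase)) * <R>_2 = (\frac{\pi}{2}) * <R>_2.
Answer: \frac{6937 \pi}{6862} e_{12} + \frac{1944 \pi}{3431} e_{13} - \frac{2304 \pi}{3431} e_{23}


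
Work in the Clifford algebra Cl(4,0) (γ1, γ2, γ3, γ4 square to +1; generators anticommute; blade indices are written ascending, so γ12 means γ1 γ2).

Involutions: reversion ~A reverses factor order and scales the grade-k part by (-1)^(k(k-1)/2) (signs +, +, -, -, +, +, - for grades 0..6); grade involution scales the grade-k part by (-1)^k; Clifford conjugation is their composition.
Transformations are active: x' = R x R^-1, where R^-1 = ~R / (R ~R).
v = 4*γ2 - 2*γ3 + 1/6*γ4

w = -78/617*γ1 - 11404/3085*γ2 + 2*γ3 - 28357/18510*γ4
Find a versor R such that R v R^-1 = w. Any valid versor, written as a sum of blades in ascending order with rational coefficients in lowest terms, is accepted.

R = v + w = -78/617*γ1 + 936/3085*γ2 - 4212/3085*γ4 works: the equal norms (721/36) guarantee its sandwich swaps v into w.
Answer: -78/617*γ1 + 936/3085*γ2 - 4212/3085*γ4


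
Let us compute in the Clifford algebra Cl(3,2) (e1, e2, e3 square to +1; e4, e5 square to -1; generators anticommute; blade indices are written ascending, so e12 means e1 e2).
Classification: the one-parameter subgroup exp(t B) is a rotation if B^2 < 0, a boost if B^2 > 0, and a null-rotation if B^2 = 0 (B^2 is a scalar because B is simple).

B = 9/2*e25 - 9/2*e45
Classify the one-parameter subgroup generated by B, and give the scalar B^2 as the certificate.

B^2 term by term: the squares give (9/2)^2*(e25)^2 + (-9/2)^2*(e45)^2 = 81/4*(+1) + 81/4*(-1) = 0 (each basis 2-blade squares to minus the product of its generators' squares); cross terms between blades sharing an index anticommute and cancel. So B^2 = 0.
Answer: null-rotation, certificate B^2 = 0. The class reads off the invariant scalar 0 directly.


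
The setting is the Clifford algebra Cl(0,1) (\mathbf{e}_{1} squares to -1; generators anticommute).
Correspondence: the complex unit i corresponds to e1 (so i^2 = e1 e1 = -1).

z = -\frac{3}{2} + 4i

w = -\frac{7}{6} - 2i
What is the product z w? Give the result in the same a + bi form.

In blades: z = -\frac{3}{2} + 4 e_{1}, w = -\frac{7}{6} - 2 e_{1}.
Distribute z over w term by term (generator squares from the signature, products reordered to ascending indices): (-\frac{3}{2})*w = \frac{7}{4} + 3 e_{1}; (4 e_{1})*w = 8 - \frac{14}{3} e_{1}.
Sum: \frac{39}{4} - \frac{5}{3} e_{1}; translating back through the correspondence:
Answer: \frac{39}{4} - \frac{5}{3}i


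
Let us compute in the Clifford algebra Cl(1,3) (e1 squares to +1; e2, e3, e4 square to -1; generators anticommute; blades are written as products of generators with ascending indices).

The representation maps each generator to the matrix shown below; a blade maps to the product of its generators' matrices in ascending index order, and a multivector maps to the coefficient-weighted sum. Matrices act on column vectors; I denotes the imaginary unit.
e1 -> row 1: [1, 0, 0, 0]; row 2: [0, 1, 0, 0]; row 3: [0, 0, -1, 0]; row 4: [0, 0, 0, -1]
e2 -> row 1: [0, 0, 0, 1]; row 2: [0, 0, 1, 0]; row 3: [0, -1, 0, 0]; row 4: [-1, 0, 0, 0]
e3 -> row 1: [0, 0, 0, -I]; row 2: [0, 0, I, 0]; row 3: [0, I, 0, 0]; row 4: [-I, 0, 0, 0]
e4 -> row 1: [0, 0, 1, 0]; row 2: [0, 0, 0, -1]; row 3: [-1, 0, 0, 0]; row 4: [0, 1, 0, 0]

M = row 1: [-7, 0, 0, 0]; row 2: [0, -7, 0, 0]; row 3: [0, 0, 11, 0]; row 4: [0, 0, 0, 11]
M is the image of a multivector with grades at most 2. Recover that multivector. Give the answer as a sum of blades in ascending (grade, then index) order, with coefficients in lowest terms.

Method: the blade images are trace-orthogonal — tr(rho(e_A) rho(e_B)^-1) = 4 if A = B and 0 otherwise — and rho(e_A)^-1 = (e_A)^2 * rho(e_A) with (e_A)^2 = +1 or -1, so the coefficient of e_A in the preimage is (e_A)^2 * tr(M rho(e_A))/4.
Nonzero projections over blades of grade <= 2: 1: (1)^2 = +1, tr(M 1) = 8, coefficient 2; e1: (e1)^2 = +1, tr(M rho(e1)) = -36, coefficient -9. Every other blade of grade <= 2 projects to 0.
Answer: 2 - 9*e1


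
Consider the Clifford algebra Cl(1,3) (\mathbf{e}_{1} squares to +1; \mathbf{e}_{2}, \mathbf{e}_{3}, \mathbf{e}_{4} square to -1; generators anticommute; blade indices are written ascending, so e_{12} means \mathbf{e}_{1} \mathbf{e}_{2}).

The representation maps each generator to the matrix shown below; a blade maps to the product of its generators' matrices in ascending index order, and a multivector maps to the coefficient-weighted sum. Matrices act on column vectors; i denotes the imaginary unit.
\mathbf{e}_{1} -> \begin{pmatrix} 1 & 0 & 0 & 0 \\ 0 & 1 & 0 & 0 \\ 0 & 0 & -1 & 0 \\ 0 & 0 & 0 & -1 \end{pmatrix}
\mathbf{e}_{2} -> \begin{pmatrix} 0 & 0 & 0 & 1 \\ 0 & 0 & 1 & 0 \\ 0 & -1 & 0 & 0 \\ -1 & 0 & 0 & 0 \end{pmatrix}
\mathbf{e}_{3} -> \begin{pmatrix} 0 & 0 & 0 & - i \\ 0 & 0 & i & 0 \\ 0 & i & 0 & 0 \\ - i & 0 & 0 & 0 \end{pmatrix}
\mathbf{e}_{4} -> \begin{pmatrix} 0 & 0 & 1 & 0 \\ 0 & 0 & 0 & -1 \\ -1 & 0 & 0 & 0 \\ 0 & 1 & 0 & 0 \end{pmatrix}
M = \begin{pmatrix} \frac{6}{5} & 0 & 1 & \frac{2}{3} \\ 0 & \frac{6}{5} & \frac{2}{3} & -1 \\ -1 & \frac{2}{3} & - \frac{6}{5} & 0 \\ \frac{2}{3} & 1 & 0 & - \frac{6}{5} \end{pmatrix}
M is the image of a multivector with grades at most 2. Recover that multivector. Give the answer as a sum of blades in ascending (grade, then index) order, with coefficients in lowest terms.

Method: the blade images are trace-orthogonal — tr(rho(e_A) rho(e_B)^-1) = 4 if A = B and 0 otherwise — and rho(e_A)^-1 = (e_A)^2 * rho(e_A) with (e_A)^2 = +1 or -1, so the coefficient of e_A in the preimage is (e_A)^2 * tr(M rho(e_A))/4.
Nonzero projections over blades of grade <= 2: e_{1}: (e_{1})^2 = +1, tr(M rho(e_{1})) = \frac{24}{5}, coefficient \frac{6}{5}; e_{4}: (e_{4})^2 = -1, tr(M rho(e_{4})) = -4, coefficient 1; e_{12}: (e_{12})^2 = +1, tr(M rho(e_{12})) = \frac{8}{3}, coefficient \frac{2}{3}. Every other blade of grade <= 2 projects to 0.
Answer: \frac{6}{5} e_{1} + e_{4} + \frac{2}{3} e_{12}


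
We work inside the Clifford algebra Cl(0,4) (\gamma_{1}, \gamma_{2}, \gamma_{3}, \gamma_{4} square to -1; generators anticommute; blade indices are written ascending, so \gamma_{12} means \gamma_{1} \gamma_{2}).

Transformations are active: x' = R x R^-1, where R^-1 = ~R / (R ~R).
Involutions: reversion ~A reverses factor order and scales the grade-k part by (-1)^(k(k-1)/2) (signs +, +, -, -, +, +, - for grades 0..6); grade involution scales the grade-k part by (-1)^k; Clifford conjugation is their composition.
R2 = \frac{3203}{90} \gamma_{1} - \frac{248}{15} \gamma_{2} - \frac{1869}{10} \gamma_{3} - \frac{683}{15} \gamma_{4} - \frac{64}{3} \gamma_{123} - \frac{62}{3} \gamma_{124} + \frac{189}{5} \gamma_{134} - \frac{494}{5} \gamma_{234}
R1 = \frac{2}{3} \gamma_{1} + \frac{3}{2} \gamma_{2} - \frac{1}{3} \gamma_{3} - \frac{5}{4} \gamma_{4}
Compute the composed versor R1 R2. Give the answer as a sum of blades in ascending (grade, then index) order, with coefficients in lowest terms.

Distribute over the terms of R1 (each basis-blade product reordered to ascending indices, repeated generators contracted through their squares):
(\frac{2}{3} \gamma_{1}) R2 = -\frac{3203}{135} - \frac{496}{45} \gamma_{12} - \frac{623}{5} \gamma_{13} - \frac{1366}{45} \gamma_{14} + \frac{128}{9} \gamma_{23} + \frac{124}{9} \gamma_{24} - \frac{126}{5} \gamma_{34} - \frac{988}{15} \gamma_{1234}
(\frac{3}{2} \gamma_{2}) R2 = \frac{124}{5} - \frac{3203}{60} \gamma_{12} - 32 \gamma_{13} - 31 \gamma_{14} - \frac{5607}{20} \gamma_{23} - \frac{683}{10} \gamma_{24} + \frac{741}{5} \gamma_{34} - \frac{567}{10} \gamma_{1234}
(-\frac{1}{3} \gamma_{3}) R2 = -\frac{623}{10} - \frac{64}{9} \gamma_{12} + \frac{3203}{270} \gamma_{13} - \frac{63}{5} \gamma_{14} - \frac{248}{45} \gamma_{23} + \frac{494}{15} \gamma_{24} + \frac{683}{45} \gamma_{34} + \frac{62}{9} \gamma_{1234}
(-\frac{5}{4} \gamma_{4}) R2 = -\frac{683}{12} - \frac{155}{6} \gamma_{12} + \frac{189}{4} \gamma_{13} + \frac{3203}{72} \gamma_{14} - \frac{247}{2} \gamma_{23} - \frac{62}{3} \gamma_{24} - \frac{1869}{8} \gamma_{34} - \frac{80}{3} \gamma_{1234}
Summing the partial products and collecting blades:
Answer: -\frac{63797}{540} - \frac{1947}{20} \gamma_{12} - \frac{52643}{540} \gamma_{13} - \frac{10609}{360} \gamma_{14} - \frac{14225}{36} \gamma_{23} - \frac{3803}{90} \gamma_{24} - \frac{34361}{360} \gamma_{34} - \frac{12811}{90} \gamma_{1234}


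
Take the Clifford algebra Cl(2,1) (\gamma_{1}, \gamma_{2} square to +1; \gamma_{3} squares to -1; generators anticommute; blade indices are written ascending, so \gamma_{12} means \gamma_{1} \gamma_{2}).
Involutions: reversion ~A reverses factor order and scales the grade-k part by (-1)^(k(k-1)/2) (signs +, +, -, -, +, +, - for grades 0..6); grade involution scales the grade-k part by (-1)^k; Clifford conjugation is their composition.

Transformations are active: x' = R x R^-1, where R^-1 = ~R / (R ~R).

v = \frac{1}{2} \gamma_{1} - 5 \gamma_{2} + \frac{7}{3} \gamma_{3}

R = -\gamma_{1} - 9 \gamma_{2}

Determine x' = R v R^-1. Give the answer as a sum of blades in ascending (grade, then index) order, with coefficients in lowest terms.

~R = -\gamma_{1} - 9 \gamma_{2}, and R ~R = 82, so R^-1 = ~R / (82).
R v = \frac{89}{2} + \frac{19}{2} \gamma_{12} - \frac{7}{3} \gamma_{13} - 21 \gamma_{23}
Answer: -\frac{65}{41} \gamma_{1} - \frac{391}{82} \gamma_{2} - \frac{7}{3} \gamma_{3}


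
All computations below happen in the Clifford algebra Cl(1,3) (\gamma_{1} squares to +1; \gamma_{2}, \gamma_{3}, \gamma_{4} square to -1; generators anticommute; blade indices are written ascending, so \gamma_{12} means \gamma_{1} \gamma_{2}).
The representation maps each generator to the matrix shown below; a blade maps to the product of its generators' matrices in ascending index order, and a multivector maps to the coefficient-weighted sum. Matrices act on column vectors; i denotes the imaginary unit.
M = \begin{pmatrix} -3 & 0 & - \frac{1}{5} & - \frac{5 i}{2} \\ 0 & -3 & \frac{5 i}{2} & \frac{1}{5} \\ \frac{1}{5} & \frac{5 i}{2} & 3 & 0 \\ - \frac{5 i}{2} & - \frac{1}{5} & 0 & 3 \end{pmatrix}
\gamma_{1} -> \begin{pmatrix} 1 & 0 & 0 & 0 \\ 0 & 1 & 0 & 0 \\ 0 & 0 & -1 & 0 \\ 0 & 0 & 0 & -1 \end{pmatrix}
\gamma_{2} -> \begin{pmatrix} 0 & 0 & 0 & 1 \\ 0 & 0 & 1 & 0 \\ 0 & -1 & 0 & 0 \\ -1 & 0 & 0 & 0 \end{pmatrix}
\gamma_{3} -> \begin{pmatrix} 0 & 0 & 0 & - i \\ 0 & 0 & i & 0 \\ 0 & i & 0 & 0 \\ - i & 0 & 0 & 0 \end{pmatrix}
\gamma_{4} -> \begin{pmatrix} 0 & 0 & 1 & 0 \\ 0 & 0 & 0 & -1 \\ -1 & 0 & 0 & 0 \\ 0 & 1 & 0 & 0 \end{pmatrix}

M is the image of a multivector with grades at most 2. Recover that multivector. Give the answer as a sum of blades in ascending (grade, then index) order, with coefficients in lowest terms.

Method: the blade images are trace-orthogonal — tr(rho(e_A) rho(e_B)^-1) = 4 if A = B and 0 otherwise — and rho(e_A)^-1 = (e_A)^2 * rho(e_A) with (e_A)^2 = +1 or -1, so the coefficient of e_A in the preimage is (e_A)^2 * tr(M rho(e_A))/4.
Nonzero projections over blades of grade <= 2: \gamma_{1}: (\gamma_{1})^2 = +1, tr(M rho(\gamma_{1})) = -12, coefficient -3; \gamma_{3}: (\gamma_{3})^2 = -1, tr(M rho(\gamma_{3})) = -10, coefficient \frac{5}{2}; \gamma_{4}: (\gamma_{4})^2 = -1, tr(M rho(\gamma_{4})) = \frac{4}{5}, coefficient -\frac{1}{5}. Every other blade of grade <= 2 projects to 0.
Answer: -3 \gamma_{1} + \frac{5}{2} \gamma_{3} - \frac{1}{5} \gamma_{4}


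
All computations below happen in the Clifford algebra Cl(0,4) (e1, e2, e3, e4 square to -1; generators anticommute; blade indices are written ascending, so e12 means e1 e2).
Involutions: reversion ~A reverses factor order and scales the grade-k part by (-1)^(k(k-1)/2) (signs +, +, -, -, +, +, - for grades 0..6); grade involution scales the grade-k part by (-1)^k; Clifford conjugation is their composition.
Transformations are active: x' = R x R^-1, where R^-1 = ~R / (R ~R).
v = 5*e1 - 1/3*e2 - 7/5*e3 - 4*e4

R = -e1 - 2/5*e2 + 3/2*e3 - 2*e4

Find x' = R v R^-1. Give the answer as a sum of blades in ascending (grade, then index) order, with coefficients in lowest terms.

~R = -e1 - 2/5*e2 + 3/2*e3 - 2*e4, and R ~R = -741/100, so R^-1 = ~R / (-741/100).
R v = -31/30 + 7/3*e12 - 61/10*e13 + 14*e14 + 53/50*e23 + 14/15*e24 - 44/5*e34
Answer: -11735/2223*e1 + 493/2223*e2 + 6737/3705*e3 + 7652/2223*e4


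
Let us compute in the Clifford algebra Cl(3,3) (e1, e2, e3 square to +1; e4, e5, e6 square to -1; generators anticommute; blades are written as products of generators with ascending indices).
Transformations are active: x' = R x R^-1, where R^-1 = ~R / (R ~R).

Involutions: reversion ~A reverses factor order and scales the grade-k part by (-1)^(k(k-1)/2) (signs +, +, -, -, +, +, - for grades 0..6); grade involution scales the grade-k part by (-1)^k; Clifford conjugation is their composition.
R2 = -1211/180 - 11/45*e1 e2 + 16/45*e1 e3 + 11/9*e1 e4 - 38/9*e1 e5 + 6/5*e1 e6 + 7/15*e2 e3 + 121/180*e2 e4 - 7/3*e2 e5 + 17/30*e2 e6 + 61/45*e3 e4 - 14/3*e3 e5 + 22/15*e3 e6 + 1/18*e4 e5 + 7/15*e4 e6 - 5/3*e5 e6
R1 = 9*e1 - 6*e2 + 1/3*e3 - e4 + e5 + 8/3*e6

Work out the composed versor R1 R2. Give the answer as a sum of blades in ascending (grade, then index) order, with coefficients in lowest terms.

Distribute over the terms of R1 (each basis-blade product reordered to ascending indices, repeated generators contracted through their squares):
(9*e1) R2 = -1211/20*e1 - 11/5*e2 + 16/5*e3 + 11*e4 - 38*e5 + 54/5*e6 + 21/5*e1 e2 e3 + 121/20*e1 e2 e4 - 21*e1 e2 e5 + 51/10*e1 e2 e6 + 61/5*e1 e3 e4 - 42*e1 e3 e5 + 66/5*e1 e3 e6 + 1/2*e1 e4 e5 + 21/5*e1 e4 e6 - 15*e1 e5 e6
(-6*e2) R2 = -22/15*e1 + 1211/30*e2 - 14/5*e3 - 121/30*e4 + 14*e5 - 17/5*e6 + 32/15*e1 e2 e3 + 22/3*e1 e2 e4 - 76/3*e1 e2 e5 + 36/5*e1 e2 e6 - 122/15*e2 e3 e4 + 28*e2 e3 e5 - 44/5*e2 e3 e6 - 1/3*e2 e4 e5 - 14/5*e2 e4 e6 + 10*e2 e5 e6
(1/3*e3) R2 = -16/135*e1 - 7/45*e2 - 1211/540*e3 + 61/135*e4 - 14/9*e5 + 22/45*e6 - 11/135*e1 e2 e3 - 11/27*e1 e3 e4 + 38/27*e1 e3 e5 - 2/5*e1 e3 e6 - 121/540*e2 e3 e4 + 7/9*e2 e3 e5 - 17/90*e2 e3 e6 + 1/54*e3 e4 e5 + 7/45*e3 e4 e6 - 5/9*e3 e5 e6
(-e4) R2 = -11/9*e1 - 121/180*e2 - 61/45*e3 + 1211/180*e4 + 1/18*e5 + 7/15*e6 + 11/45*e1 e2 e4 - 16/45*e1 e3 e4 - 38/9*e1 e4 e5 + 6/5*e1 e4 e6 - 7/15*e2 e3 e4 - 7/3*e2 e4 e5 + 17/30*e2 e4 e6 - 14/3*e3 e4 e5 + 22/15*e3 e4 e6 + 5/3*e4 e5 e6
(e5) R2 = -38/9*e1 - 7/3*e2 - 14/3*e3 + 1/18*e4 - 1211/180*e5 + 5/3*e6 - 11/45*e1 e2 e5 + 16/45*e1 e3 e5 + 11/9*e1 e4 e5 - 6/5*e1 e5 e6 + 7/15*e2 e3 e5 + 121/180*e2 e4 e5 - 17/30*e2 e5 e6 + 61/45*e3 e4 e5 - 22/15*e3 e5 e6 - 7/15*e4 e5 e6
(8/3*e6) R2 = 16/5*e1 + 68/45*e2 + 176/45*e3 + 56/45*e4 - 40/9*e5 - 2422/135*e6 - 88/135*e1 e2 e6 + 128/135*e1 e3 e6 + 88/27*e1 e4 e6 - 304/27*e1 e5 e6 + 56/45*e2 e3 e6 + 242/135*e2 e4 e6 - 56/9*e2 e5 e6 + 488/135*e3 e4 e6 - 112/9*e3 e5 e6 + 4/27*e4 e5 e6
Summing the partial products and collecting blades:
Answer: -6953/108*e1 + 2191/60*e2 - 427/108*e3 + 8341/540*e4 - 6601/180*e5 - 1069/135*e6 + 844/135*e1 e2 e3 + 2453/180*e1 e2 e4 - 2096/45*e1 e2 e5 + 629/54*e1 e2 e6 + 1544/135*e1 e3 e4 - 5432/135*e1 e3 e5 + 1856/135*e1 e3 e6 - 5/2*e1 e4 e5 + 1169/135*e1 e4 e6 - 3707/135*e1 e5 e6 - 953/108*e2 e3 e4 + 1316/45*e2 e3 e5 - 697/90*e2 e3 e6 - 359/180*e2 e4 e5 - 119/270*e2 e4 e6 + 289/90*e2 e5 e6 - 889/270*e3 e4 e5 + 707/135*e3 e4 e6 - 217/15*e3 e5 e6 + 182/135*e4 e5 e6


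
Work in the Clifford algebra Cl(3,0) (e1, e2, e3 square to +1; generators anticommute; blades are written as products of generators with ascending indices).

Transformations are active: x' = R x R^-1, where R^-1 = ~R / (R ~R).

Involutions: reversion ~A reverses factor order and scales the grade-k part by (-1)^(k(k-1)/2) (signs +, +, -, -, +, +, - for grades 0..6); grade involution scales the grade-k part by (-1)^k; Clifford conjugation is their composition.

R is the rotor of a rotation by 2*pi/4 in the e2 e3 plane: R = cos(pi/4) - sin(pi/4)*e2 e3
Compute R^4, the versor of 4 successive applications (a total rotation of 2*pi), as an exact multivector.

The rotor phase is half the rotation angle and phases add under composition, so 4 steps in the e2 e3 plane accumulate phase 4*(pi/4) = pi: R^4 = cos(pi) - sin(pi)*e2 e3.
cos(pi) = -1 and sin(pi) = 0, so R^4 = -1. The total rotation 2*pi is 1 full turn, so every vector returns to itself, yet the rotor is -1, on the OTHER sheet of the double cover (an odd number of 2*pi turns).
Answer: -1


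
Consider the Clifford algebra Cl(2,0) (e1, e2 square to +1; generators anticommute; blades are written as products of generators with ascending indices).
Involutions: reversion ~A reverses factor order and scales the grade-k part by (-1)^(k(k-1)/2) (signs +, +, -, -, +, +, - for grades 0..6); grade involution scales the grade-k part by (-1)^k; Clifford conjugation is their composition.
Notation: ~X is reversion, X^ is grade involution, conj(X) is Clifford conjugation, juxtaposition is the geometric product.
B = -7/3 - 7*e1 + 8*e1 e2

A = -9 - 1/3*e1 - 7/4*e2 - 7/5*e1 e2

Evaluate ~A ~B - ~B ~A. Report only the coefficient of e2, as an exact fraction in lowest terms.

first term: 518/15 + 448/9*e1 + 331/20*e2 + 3389/60*e1 e2
second term: 518/15 + 700/9*e1 - 503/60*e2 + 4859/60*e1 e2
Answer: 374/15
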